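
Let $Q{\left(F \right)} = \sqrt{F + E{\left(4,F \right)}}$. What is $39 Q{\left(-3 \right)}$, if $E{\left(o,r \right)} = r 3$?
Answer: $78 i \sqrt{3} \approx 135.1 i$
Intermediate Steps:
$E{\left(o,r \right)} = 3 r$
$Q{\left(F \right)} = 2 \sqrt{F}$ ($Q{\left(F \right)} = \sqrt{F + 3 F} = \sqrt{4 F} = 2 \sqrt{F}$)
$39 Q{\left(-3 \right)} = 39 \cdot 2 \sqrt{-3} = 39 \cdot 2 i \sqrt{3} = 78 i \sqrt{3}$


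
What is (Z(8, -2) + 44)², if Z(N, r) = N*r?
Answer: 784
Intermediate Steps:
(Z(8, -2) + 44)² = (8*(-2) + 44)² = (-16 + 44)² = 28² = 784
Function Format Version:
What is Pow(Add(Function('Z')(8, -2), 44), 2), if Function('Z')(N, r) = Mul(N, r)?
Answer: 784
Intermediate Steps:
Pow(Add(Function('Z')(8, -2), 44), 2) = Pow(Add(Mul(8, -2), 44), 2) = Pow(Add(-16, 44), 2) = Pow(28, 2) = 784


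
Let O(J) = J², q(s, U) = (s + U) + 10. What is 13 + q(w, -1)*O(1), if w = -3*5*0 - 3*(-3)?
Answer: 31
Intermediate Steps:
w = 9 (w = -15*0 + 9 = 0 + 9 = 9)
q(s, U) = 10 + U + s (q(s, U) = (U + s) + 10 = 10 + U + s)
13 + q(w, -1)*O(1) = 13 + (10 - 1 + 9)*1² = 13 + 18*1 = 13 + 18 = 31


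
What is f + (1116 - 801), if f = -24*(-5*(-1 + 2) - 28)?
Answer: 1107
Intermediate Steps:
f = 792 (f = -24*(-5*1 - 28) = -24*(-5 - 28) = -24*(-33) = 792)
f + (1116 - 801) = 792 + (1116 - 801) = 792 + 315 = 1107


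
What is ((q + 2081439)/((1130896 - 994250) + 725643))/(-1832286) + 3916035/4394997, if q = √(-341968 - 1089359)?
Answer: 229154435408781341/257182212425338594 - I*√1431327/1579960062654 ≈ 0.89102 - 7.5722e-10*I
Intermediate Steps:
q = I*√1431327 (q = √(-1431327) = I*√1431327 ≈ 1196.4*I)
((q + 2081439)/((1130896 - 994250) + 725643))/(-1832286) + 3916035/4394997 = ((I*√1431327 + 2081439)/((1130896 - 994250) + 725643))/(-1832286) + 3916035/4394997 = ((2081439 + I*√1431327)/(136646 + 725643))*(-1/1832286) + 3916035*(1/4394997) = ((2081439 + I*√1431327)/862289)*(-1/1832286) + 435115/488333 = ((2081439 + I*√1431327)*(1/862289))*(-1/1832286) + 435115/488333 = (2081439/862289 + I*√1431327/862289)*(-1/1832286) + 435115/488333 = (-693813/526653354218 - I*√1431327/1579960062654) + 435115/488333 = 229154435408781341/257182212425338594 - I*√1431327/1579960062654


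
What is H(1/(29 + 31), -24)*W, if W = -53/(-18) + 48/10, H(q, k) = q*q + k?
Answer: -60220103/324000 ≈ -185.86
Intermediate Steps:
H(q, k) = k + q**2 (H(q, k) = q**2 + k = k + q**2)
W = 697/90 (W = -53*(-1/18) + 48*(1/10) = 53/18 + 24/5 = 697/90 ≈ 7.7444)
H(1/(29 + 31), -24)*W = (-24 + (1/(29 + 31))**2)*(697/90) = (-24 + (1/60)**2)*(697/90) = (-24 + 1/3600)*(697/90) = -86399/3600*697/90 = -60220103/324000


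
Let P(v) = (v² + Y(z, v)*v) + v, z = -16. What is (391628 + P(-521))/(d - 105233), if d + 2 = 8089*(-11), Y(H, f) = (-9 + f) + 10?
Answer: -155578/32369 ≈ -4.8064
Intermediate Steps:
Y(H, f) = 1 + f
d = -88981 (d = -2 + 8089*(-11) = -2 - 88979 = -88981)
P(v) = v + v² + v*(1 + v) (P(v) = (v² + (1 + v)*v) + v = (v² + v*(1 + v)) + v = v + v² + v*(1 + v))
(391628 + P(-521))/(d - 105233) = (391628 + 2*(-521)*(1 - 521))/(-88981 - 105233) = (391628 + 2*(-521)*(-520))/(-194214) = (391628 + 541840)*(-1/194214) = 933468*(-1/194214) = -155578/32369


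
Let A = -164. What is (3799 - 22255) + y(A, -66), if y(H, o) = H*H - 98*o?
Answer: 14908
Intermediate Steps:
y(H, o) = H² - 98*o
(3799 - 22255) + y(A, -66) = (3799 - 22255) + ((-164)² - 98*(-66)) = -18456 + (26896 + 6468) = -18456 + 33364 = 14908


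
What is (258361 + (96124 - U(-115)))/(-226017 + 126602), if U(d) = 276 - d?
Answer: -354094/99415 ≈ -3.5618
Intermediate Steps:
(258361 + (96124 - U(-115)))/(-226017 + 126602) = (258361 + (96124 - (276 - 1*(-115))))/(-226017 + 126602) = (258361 + (96124 - (276 + 115)))/(-99415) = (258361 + (96124 - 1*391))*(-1/99415) = (258361 + (96124 - 391))*(-1/99415) = (258361 + 95733)*(-1/99415) = 354094*(-1/99415) = -354094/99415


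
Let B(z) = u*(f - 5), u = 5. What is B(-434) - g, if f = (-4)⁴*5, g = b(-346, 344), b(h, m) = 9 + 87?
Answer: 6279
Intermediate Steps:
b(h, m) = 96
g = 96
f = 1280 (f = 256*5 = 1280)
B(z) = 6375 (B(z) = 5*(1280 - 5) = 5*1275 = 6375)
B(-434) - g = 6375 - 1*96 = 6375 - 96 = 6279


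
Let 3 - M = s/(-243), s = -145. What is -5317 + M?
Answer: -1291447/243 ≈ -5314.6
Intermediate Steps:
M = 584/243 (M = 3 - (-145)/(-243) = 3 - (-1)*(-145)/243 = 3 - 1*145/243 = 3 - 145/243 = 584/243 ≈ 2.4033)
-5317 + M = -5317 + 584/243 = -1291447/243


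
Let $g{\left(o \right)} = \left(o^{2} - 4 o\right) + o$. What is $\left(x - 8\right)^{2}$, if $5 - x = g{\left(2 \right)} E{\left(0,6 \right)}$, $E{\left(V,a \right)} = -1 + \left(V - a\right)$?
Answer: $289$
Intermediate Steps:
$E{\left(V,a \right)} = -1 + V - a$
$g{\left(o \right)} = o^{2} - 3 o$
$x = -9$ ($x = 5 - 2 \left(-3 + 2\right) \left(-1 + 0 - 6\right) = 5 - 2 \left(-1\right) \left(-1 + 0 - 6\right) = 5 - \left(-2\right) \left(-7\right) = 5 - 14 = -9$)
$\left(x - 8\right)^{2} = \left(-9 - 8\right)^{2} = \left(-17\right)^{2} = 289$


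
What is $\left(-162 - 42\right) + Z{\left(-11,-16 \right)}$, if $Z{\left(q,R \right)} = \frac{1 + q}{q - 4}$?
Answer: $- \frac{610}{3} \approx -203.33$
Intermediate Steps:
$Z{\left(q,R \right)} = \frac{1 + q}{-4 + q}$
$\left(-162 - 42\right) + Z{\left(-11,-16 \right)} = \left(-162 - 42\right) + \frac{1 - 11}{-4 - 11} = \left(-162 - 42\right) + \frac{1}{-15} \left(-10\right) = -204 - - \frac{2}{3} = -204 + \frac{2}{3} = - \frac{610}{3}$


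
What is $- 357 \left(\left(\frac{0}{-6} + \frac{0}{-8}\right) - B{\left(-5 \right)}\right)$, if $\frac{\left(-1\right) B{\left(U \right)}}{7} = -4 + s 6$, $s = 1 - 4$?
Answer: $54978$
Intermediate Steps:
$s = -3$ ($s = 1 - 4 = -3$)
$B{\left(U \right)} = 154$ ($B{\left(U \right)} = - 7 \left(-4 - 18\right) = \left(-7\right) \left(-22\right) = 154$)
$- 357 \left(\left(\frac{0}{-6} + \frac{0}{-8}\right) - B{\left(-5 \right)}\right) = - 357 \left(\left(\frac{0}{-6} + \frac{0}{-8}\right) - 154\right) = - 357 \left(\left(0 \left(- \frac{1}{6}\right) + 0 \left(- \frac{1}{8}\right)\right) - 154\right) = - 357 \left(\left(0 + 0\right) - 154\right) = - 357 \left(0 - 154\right) = \left(-357\right) \left(-154\right) = 54978$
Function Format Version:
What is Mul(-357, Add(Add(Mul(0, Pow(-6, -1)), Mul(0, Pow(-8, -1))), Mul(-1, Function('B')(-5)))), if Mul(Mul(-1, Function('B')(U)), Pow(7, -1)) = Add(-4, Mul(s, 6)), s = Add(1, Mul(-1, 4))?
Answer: 54978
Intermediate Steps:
s = -3 (s = Add(1, -4) = -3)
Function('B')(U) = 154 (Function('B')(U) = Mul(-7, Add(-4, Mul(-3, 6))) = Mul(-7, Add(-4, -18)) = Mul(-7, -22) = 154)
Mul(-357, Add(Add(Mul(0, Pow(-6, -1)), Mul(0, Pow(-8, -1))), Mul(-1, Function('B')(-5)))) = Mul(-357, Add(Add(Mul(0, Pow(-6, -1)), Mul(0, Pow(-8, -1))), Mul(-1, 154))) = Mul(-357, Add(Add(Mul(0, Rational(-1, 6)), Mul(0, Rational(-1, 8))), -154)) = Mul(-357, Add(Add(0, 0), -154)) = Mul(-357, Add(0, -154)) = Mul(-357, -154) = 54978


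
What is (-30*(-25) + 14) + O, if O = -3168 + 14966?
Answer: 12562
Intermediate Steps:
O = 11798
(-30*(-25) + 14) + O = (-30*(-25) + 14) + 11798 = (750 + 14) + 11798 = 764 + 11798 = 12562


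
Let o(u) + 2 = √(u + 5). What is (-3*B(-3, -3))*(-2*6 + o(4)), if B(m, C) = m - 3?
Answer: -198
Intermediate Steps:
B(m, C) = -3 + m
o(u) = -2 + √(5 + u) (o(u) = -2 + √(u + 5) = -2 + √(5 + u))
(-3*B(-3, -3))*(-2*6 + o(4)) = (-3*(-3 - 3))*(-2*6 + (-2 + √(5 + 4))) = (-3*(-6))*(-12 + (-2 + √9)) = 18*(-12 + (-2 + 3)) = 18*(-12 + 1) = 18*(-11) = -198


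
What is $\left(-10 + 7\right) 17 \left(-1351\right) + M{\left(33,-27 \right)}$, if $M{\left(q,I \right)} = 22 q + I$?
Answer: $69600$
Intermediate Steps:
$M{\left(q,I \right)} = I + 22 q$
$\left(-10 + 7\right) 17 \left(-1351\right) + M{\left(33,-27 \right)} = \left(-10 + 7\right) 17 \left(-1351\right) + \left(-27 + 22 \cdot 33\right) = \left(-3\right) 17 \left(-1351\right) + \left(-27 + 726\right) = \left(-51\right) \left(-1351\right) + 699 = 68901 + 699 = 69600$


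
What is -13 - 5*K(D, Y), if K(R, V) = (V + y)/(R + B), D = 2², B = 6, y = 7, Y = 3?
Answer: -18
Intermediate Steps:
D = 4
K(R, V) = (7 + V)/(6 + R) (K(R, V) = (V + 7)/(R + 6) = (7 + V)/(6 + R))
-13 - 5*K(D, Y) = -13 - 5*(7 + 3)/(6 + 4) = -13 - 5*10/10 = -13 - 10/2 = -13 - 5*1 = -13 - 5 = -18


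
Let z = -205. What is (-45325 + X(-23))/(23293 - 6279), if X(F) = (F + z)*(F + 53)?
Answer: -52165/17014 ≈ -3.0660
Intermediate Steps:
X(F) = (-205 + F)*(53 + F) (X(F) = (F - 205)*(F + 53) = (-205 + F)*(53 + F))
(-45325 + X(-23))/(23293 - 6279) = (-45325 + (-10865 + (-23)² - 152*(-23)))/(23293 - 6279) = (-45325 + (-10865 + 529 + 3496))/17014 = (-45325 - 6840)*(1/17014) = -52165*1/17014 = -52165/17014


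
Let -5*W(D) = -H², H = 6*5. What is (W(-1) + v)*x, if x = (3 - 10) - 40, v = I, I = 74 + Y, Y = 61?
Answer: -14805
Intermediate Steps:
I = 135 (I = 74 + 61 = 135)
v = 135
H = 30
x = -47 (x = -7 - 40 = -47)
W(D) = 180 (W(D) = -(-1)*30²/5 = -(-1)*900/5 = -⅕*(-900) = 180)
(W(-1) + v)*x = (180 + 135)*(-47) = 315*(-47) = -14805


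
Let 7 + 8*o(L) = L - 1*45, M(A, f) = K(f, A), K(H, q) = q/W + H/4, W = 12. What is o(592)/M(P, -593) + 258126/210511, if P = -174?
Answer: 5295336/6525841 ≈ 0.81144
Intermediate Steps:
K(H, q) = H/4 + q/12 (K(H, q) = q/12 + H/4 = H/4 + q/12)
M(A, f) = f/4 + A/12
o(L) = -13/2 + L/8 (o(L) = -7/8 + (L - 1*45)/8 = -7/8 + (L - 45)/8 = -7/8 + (-45 + L)/8 = -7/8 + (-45/8 + L/8) = -13/2 + L/8)
o(592)/M(P, -593) + 258126/210511 = (-13/2 + (⅛)*592)/((¼)*(-593) + (1/12)*(-174)) + 258126/210511 = (-13/2 + 74)/(-593/4 - 29/2) + 258126*(1/210511) = 135/(2*(-651/4)) + 258126/210511 = (135/2)*(-4/651) + 258126/210511 = -90/217 + 258126/210511 = 5295336/6525841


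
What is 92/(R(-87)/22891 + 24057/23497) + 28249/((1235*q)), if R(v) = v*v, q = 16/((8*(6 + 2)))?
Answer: 551671546667/3460553505 ≈ 159.42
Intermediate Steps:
q = 1/4 (q = 16/((8*8)) = 16/64 = 16*(1/64) = 1/4 ≈ 0.25000)
R(v) = v**2
92/(R(-87)/22891 + 24057/23497) + 28249/((1235*q)) = 92/((-87)**2/22891 + 24057/23497) + 28249/((1235*(1/4))) = 92/(7569*(1/22891) + 24057*(1/23497)) + 28249/(1235/4) = 92/(7569/22891 + 24057/23497) + 28249*(4/1235) = 92/(728537580/537869827) + 8692/95 = 92*(537869827/728537580) + 8692/95 = 12371006021/182134395 + 8692/95 = 551671546667/3460553505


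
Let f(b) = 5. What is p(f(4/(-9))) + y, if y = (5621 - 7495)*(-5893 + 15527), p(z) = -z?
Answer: -18054121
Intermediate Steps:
y = -18054116 (y = -1874*9634 = -18054116)
p(f(4/(-9))) + y = -1*5 - 18054116 = -5 - 18054116 = -18054121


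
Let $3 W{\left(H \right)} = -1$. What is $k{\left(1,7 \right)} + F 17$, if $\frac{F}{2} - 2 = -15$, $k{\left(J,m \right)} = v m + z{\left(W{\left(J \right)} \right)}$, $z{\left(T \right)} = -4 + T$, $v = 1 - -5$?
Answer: $- \frac{1213}{3} \approx -404.33$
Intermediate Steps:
$v = 6$ ($v = 1 + 5 = 6$)
$W{\left(H \right)} = - \frac{1}{3}$ ($W{\left(H \right)} = \frac{1}{3} \left(-1\right) = - \frac{1}{3}$)
$k{\left(J,m \right)} = - \frac{13}{3} + 6 m$ ($k{\left(J,m \right)} = 6 m - \frac{13}{3} = - \frac{13}{3} + 6 m$)
$F = -26$ ($F = 4 + 2 \left(-15\right) = 4 - 30 = -26$)
$k{\left(1,7 \right)} + F 17 = \left(- \frac{13}{3} + 6 \cdot 7\right) - 442 = \left(- \frac{13}{3} + 42\right) - 442 = \frac{113}{3} - 442 = - \frac{1213}{3}$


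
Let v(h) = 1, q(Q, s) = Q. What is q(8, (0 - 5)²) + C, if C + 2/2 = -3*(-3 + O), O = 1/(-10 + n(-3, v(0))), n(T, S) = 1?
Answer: 49/3 ≈ 16.333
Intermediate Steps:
O = -⅑ (O = 1/(-10 + 1) = 1/(-9) = -⅑ ≈ -0.11111)
C = 25/3 (C = -1 - 3*(-3 - ⅑) = -1 - 3*(-28)/9 = -1 - 1*(-28/3) = -1 + 28/3 = 25/3 ≈ 8.3333)
q(8, (0 - 5)²) + C = 8 + 25/3 = 49/3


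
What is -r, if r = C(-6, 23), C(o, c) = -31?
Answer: 31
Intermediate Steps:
r = -31
-r = -1*(-31) = 31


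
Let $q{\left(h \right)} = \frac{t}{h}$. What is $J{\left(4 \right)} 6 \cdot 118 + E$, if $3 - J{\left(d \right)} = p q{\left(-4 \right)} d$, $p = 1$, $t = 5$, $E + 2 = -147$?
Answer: $5515$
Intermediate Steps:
$E = -149$ ($E = -2 - 147 = -149$)
$q{\left(h \right)} = \frac{5}{h}$
$J{\left(d \right)} = 3 + \frac{5 d}{4}$ ($J{\left(d \right)} = 3 - 1 \frac{5}{-4} d = 3 - 1 \cdot 5 \left(- \frac{1}{4}\right) d = 3 - 1 \left(- \frac{5}{4}\right) d = 3 - - \frac{5 d}{4} = 3 + \frac{5 d}{4}$)
$J{\left(4 \right)} 6 \cdot 118 + E = \left(3 + \frac{5}{4} \cdot 4\right) 6 \cdot 118 - 149 = \left(3 + 5\right) 708 - 149 = 8 \cdot 708 - 149 = 5664 - 149 = 5515$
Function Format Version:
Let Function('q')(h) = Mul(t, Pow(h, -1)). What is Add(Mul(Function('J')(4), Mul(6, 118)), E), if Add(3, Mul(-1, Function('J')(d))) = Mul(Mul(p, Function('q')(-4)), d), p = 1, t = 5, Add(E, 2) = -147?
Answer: 5515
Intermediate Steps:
E = -149 (E = Add(-2, -147) = -149)
Function('q')(h) = Mul(5, Pow(h, -1))
Function('J')(d) = Add(3, Mul(Rational(5, 4), d)) (Function('J')(d) = Add(3, Mul(-1, Mul(Mul(1, Mul(5, Pow(-4, -1))), d))) = Add(3, Mul(-1, Mul(Mul(1, Mul(5, Rational(-1, 4))), d))) = Add(3, Mul(-1, Mul(Mul(1, Rational(-5, 4)), d))) = Add(3, Mul(-1, Mul(Rational(-5, 4), d))) = Add(3, Mul(Rational(5, 4), d)))
Add(Mul(Function('J')(4), Mul(6, 118)), E) = Add(Mul(Add(3, Mul(Rational(5, 4), 4)), Mul(6, 118)), -149) = Add(Mul(Add(3, 5), 708), -149) = Add(Mul(8, 708), -149) = Add(5664, -149) = 5515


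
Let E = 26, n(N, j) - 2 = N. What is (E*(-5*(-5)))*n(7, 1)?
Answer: 5850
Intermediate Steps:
n(N, j) = 2 + N
(E*(-5*(-5)))*n(7, 1) = (26*(-5*(-5)))*(2 + 7) = (26*25)*9 = 650*9 = 5850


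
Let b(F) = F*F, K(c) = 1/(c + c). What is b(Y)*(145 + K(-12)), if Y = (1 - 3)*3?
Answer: 10437/2 ≈ 5218.5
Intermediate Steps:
Y = -6 (Y = -2*3 = -6)
K(c) = 1/(2*c)
b(F) = F²
b(Y)*(145 + K(-12)) = (-6)²*(145 + (½)/(-12)) = 36*(145 + (½)*(-1/12)) = 36*(145 - 1/24) = 36*(3479/24) = 10437/2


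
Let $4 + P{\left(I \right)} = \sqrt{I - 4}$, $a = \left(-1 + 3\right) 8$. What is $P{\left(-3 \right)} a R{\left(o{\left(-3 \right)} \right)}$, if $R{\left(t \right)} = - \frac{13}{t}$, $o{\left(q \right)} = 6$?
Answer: $\frac{416}{3} - \frac{104 i \sqrt{7}}{3} \approx 138.67 - 91.719 i$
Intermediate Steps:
$a = 16$ ($a = 2 \cdot 8 = 16$)
$P{\left(I \right)} = -4 + \sqrt{-4 + I}$ ($P{\left(I \right)} = -4 + \sqrt{I - 4} = -4 + \sqrt{-4 + I}$)
$P{\left(-3 \right)} a R{\left(o{\left(-3 \right)} \right)} = \left(-4 + \sqrt{-4 - 3}\right) 16 \left(- \frac{13}{6}\right) = \left(-4 + \sqrt{-7}\right) 16 \left(\left(-13\right) \frac{1}{6}\right) = \left(-4 + i \sqrt{7}\right) 16 \left(- \frac{13}{6}\right) = \left(-64 + 16 i \sqrt{7}\right) \left(- \frac{13}{6}\right) = \frac{416}{3} - \frac{104 i \sqrt{7}}{3}$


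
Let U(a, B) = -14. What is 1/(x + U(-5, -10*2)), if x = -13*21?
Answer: -1/287 ≈ -0.0034843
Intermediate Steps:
x = -273
1/(x + U(-5, -10*2)) = 1/(-273 - 14) = 1/(-287) = -1/287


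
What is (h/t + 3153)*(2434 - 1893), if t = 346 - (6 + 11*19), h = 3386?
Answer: 225288089/131 ≈ 1.7198e+6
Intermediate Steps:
t = 131 (t = 346 - (6 + 209) = 346 - 1*215 = 346 - 215 = 131)
(h/t + 3153)*(2434 - 1893) = (3386/131 + 3153)*(2434 - 1893) = (3386*(1/131) + 3153)*541 = (3386/131 + 3153)*541 = (416429/131)*541 = 225288089/131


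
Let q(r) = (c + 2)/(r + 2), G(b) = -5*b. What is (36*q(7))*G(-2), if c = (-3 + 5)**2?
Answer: 240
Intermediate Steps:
c = 4 (c = 2**2 = 4)
q(r) = 6/(2 + r) (q(r) = (4 + 2)/(r + 2) = 6/(2 + r))
(36*q(7))*G(-2) = (36*(6/(2 + 7)))*(-5*(-2)) = (36*(6/9))*10 = (36*(6*(1/9)))*10 = (36*(2/3))*10 = 24*10 = 240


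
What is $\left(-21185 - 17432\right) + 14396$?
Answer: $-24221$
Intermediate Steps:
$\left(-21185 - 17432\right) + 14396 = -38617 + 14396 = -24221$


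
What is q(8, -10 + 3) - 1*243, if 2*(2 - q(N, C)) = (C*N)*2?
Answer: -185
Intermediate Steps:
q(N, C) = 2 - C*N (q(N, C) = 2 - C*N*2/2 = 2 - C*N)
q(8, -10 + 3) - 1*243 = (2 - 1*(-10 + 3)*8) - 1*243 = (2 - 1*(-7)*8) - 243 = (2 + 56) - 243 = 58 - 243 = -185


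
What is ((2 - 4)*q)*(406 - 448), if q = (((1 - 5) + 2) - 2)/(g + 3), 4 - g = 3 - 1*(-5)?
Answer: 336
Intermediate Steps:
g = -4 (g = 4 - (3 - 1*(-5)) = 4 - (3 + 5) = 4 - 1*8 = 4 - 8 = -4)
q = 4 (q = (((1 - 5) + 2) - 2)/(-4 + 3) = ((-4 + 2) - 2)/(-1) = (-2 - 2)*(-1) = -4*(-1) = 4)
((2 - 4)*q)*(406 - 448) = ((2 - 4)*4)*(406 - 448) = -2*4*(-42) = -8*(-42) = 336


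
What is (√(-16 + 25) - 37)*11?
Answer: -374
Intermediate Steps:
(√(-16 + 25) - 37)*11 = (√9 - 37)*11 = (3 - 37)*11 = -34*11 = -374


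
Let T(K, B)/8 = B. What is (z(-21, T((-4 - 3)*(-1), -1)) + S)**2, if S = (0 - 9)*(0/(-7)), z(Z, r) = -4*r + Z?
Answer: 121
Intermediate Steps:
T(K, B) = 8*B
z(Z, r) = Z - 4*r
S = 0 (S = -0*(-1)/7 = -9*0 = 0)
(z(-21, T((-4 - 3)*(-1), -1)) + S)**2 = ((-21 - 32*(-1)) + 0)**2 = ((-21 - 4*(-8)) + 0)**2 = ((-21 + 32) + 0)**2 = (11 + 0)**2 = 11**2 = 121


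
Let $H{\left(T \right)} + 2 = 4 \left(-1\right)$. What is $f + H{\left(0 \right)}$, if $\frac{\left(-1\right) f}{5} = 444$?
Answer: $-2226$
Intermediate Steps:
$H{\left(T \right)} = -6$ ($H{\left(T \right)} = -2 + 4 \left(-1\right) = -2 - 4 = -6$)
$f = -2220$ ($f = \left(-5\right) 444 = -2220$)
$f + H{\left(0 \right)} = -2220 - 6 = -2226$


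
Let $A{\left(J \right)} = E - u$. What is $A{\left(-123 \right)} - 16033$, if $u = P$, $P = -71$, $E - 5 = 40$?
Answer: $-15917$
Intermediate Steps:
$E = 45$ ($E = 5 + 40 = 45$)
$u = -71$
$A{\left(J \right)} = 116$ ($A{\left(J \right)} = 45 - -71 = 45 + 71 = 116$)
$A{\left(-123 \right)} - 16033 = 116 - 16033 = -15917$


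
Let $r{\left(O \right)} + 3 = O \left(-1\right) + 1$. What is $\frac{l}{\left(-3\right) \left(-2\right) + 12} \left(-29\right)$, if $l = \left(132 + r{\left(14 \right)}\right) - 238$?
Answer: $\frac{1769}{9} \approx 196.56$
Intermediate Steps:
$r{\left(O \right)} = -2 - O$ ($r{\left(O \right)} = -3 + \left(O \left(-1\right) + 1\right) = -3 - \left(-1 + O\right) = -2 - O$)
$l = -122$ ($l = \left(132 - 16\right) - 238 = 116 - 238 = -122$)
$\frac{l}{\left(-3\right) \left(-2\right) + 12} \left(-29\right) = - \frac{122}{\left(-3\right) \left(-2\right) + 12} \left(-29\right) = - \frac{122}{6 + 12} \left(-29\right) = - \frac{122}{18} \left(-29\right) = \left(-122\right) \frac{1}{18} \left(-29\right) = \left(- \frac{61}{9}\right) \left(-29\right) = \frac{1769}{9}$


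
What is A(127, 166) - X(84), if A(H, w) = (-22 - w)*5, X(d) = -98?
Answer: -842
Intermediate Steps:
A(H, w) = -110 - 5*w
A(127, 166) - X(84) = (-110 - 5*166) - 1*(-98) = (-110 - 830) + 98 = -940 + 98 = -842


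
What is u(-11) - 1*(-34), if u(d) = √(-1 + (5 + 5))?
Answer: 37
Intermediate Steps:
u(d) = 3 (u(d) = √(-1 + 10) = √9 = 3)
u(-11) - 1*(-34) = 3 - 1*(-34) = 3 + 34 = 37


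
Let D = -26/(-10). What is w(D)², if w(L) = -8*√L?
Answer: 832/5 ≈ 166.40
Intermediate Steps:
D = 13/5 (D = -26*(-⅒) = 13/5 ≈ 2.6000)
w(D)² = (-8*√65/5)² = 832/5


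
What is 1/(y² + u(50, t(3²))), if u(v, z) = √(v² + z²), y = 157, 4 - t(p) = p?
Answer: 24649/607570676 - 5*√101/607570676 ≈ 4.0487e-5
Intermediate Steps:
t(p) = 4 - p
1/(y² + u(50, t(3²))) = 1/(157² + √(50² + (4 - 1*3²)²)) = 1/(24649 + √(2500 + (4 - 1*9)²)) = 1/(24649 + √(2500 + (4 - 9)²)) = 1/(24649 + √(2500 + (-5)²)) = 1/(24649 + √(2500 + 25)) = 1/(24649 + √2525) = 1/(24649 + 5*√101)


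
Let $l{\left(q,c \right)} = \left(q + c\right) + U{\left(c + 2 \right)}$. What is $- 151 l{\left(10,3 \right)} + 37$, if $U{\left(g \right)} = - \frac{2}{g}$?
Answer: $- \frac{9328}{5} \approx -1865.6$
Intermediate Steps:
$l{\left(q,c \right)} = c + q - \frac{2}{2 + c}$ ($l{\left(q,c \right)} = \left(q + c\right) - \frac{2}{c + 2} = \left(c + q\right) - \frac{2}{2 + c} = c + q - \frac{2}{2 + c}$)
$- 151 l{\left(10,3 \right)} + 37 = - 151 \frac{-2 + \left(2 + 3\right) \left(3 + 10\right)}{2 + 3} + 37 = - 151 \frac{-2 + 5 \cdot 13}{5} + 37 = - 151 \frac{-2 + 65}{5} + 37 = - 151 \cdot \frac{1}{5} \cdot 63 + 37 = \left(-151\right) \frac{63}{5} + 37 = - \frac{9513}{5} + 37 = - \frac{9328}{5}$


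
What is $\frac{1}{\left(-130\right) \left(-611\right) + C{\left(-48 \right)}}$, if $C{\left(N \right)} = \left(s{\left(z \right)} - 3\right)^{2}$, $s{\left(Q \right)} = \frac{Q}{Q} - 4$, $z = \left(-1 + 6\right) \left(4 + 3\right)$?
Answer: $\frac{1}{79466} \approx 1.2584 \cdot 10^{-5}$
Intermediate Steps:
$z = 35$ ($z = 5 \cdot 7 = 35$)
$s{\left(Q \right)} = -3$ ($s{\left(Q \right)} = 1 - 4 = -3$)
$C{\left(N \right)} = 36$ ($C{\left(N \right)} = \left(-3 - 3\right)^{2} = \left(-6\right)^{2} = 36$)
$\frac{1}{\left(-130\right) \left(-611\right) + C{\left(-48 \right)}} = \frac{1}{\left(-130\right) \left(-611\right) + 36} = \frac{1}{79430 + 36} = \frac{1}{79466}$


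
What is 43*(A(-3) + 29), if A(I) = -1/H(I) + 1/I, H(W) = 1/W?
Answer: 4085/3 ≈ 1361.7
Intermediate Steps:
A(I) = 1/I - I (A(I) = -1/(1/I) + 1/I = -I + 1/I = 1/I - I)
43*(A(-3) + 29) = 43*((1/(-3) - 1*(-3)) + 29) = 43*((-⅓ + 3) + 29) = 43*(8/3 + 29) = 43*(95/3) = 4085/3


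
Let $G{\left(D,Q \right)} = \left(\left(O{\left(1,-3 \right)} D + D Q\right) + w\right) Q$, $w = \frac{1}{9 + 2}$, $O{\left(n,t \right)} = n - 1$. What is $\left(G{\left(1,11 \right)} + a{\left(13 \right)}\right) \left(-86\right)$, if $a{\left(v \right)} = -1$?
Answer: $-10406$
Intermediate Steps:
$O{\left(n,t \right)} = -1 + n$
$w = \frac{1}{11} \approx 0.090909$
$G{\left(D,Q \right)} = Q \left(\frac{1}{11} + D Q\right)$ ($G{\left(D,Q \right)} = \left(\left(\left(-1 + 1\right) D + D Q\right) + \frac{1}{11}\right) Q = \left(\left(0 D + D Q\right) + \frac{1}{11}\right) Q = \left(\left(0 + D Q\right) + \frac{1}{11}\right) Q = \left(D Q + \frac{1}{11}\right) Q = \left(\frac{1}{11} + D Q\right) Q = Q \left(\frac{1}{11} + D Q\right)$)
$\left(G{\left(1,11 \right)} + a{\left(13 \right)}\right) \left(-86\right) = \left(11 \left(\frac{1}{11} + 1 \cdot 11\right) - 1\right) \left(-86\right) = \left(11 \left(\frac{1}{11} + 11\right) - 1\right) \left(-86\right) = \left(11 \cdot \frac{122}{11} - 1\right) \left(-86\right) = \left(122 - 1\right) \left(-86\right) = 121 \left(-86\right) = -10406$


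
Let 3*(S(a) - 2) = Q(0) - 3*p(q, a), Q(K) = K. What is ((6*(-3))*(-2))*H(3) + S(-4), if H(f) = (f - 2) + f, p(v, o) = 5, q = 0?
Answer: 141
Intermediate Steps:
H(f) = -2 + 2*f (H(f) = (-2 + f) + f = -2 + 2*f)
S(a) = -3 (S(a) = 2 + (0 - 3*5)/3 = 2 + (0 - 15)/3 = 2 + (1/3)*(-15) = 2 - 5 = -3)
((6*(-3))*(-2))*H(3) + S(-4) = ((6*(-3))*(-2))*(-2 + 2*3) - 3 = (-18*(-2))*(-2 + 6) - 3 = 36*4 - 3 = 144 - 3 = 141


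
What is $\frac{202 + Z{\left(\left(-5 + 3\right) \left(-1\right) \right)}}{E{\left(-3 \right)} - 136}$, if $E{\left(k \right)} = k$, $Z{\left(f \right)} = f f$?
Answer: $- \frac{206}{139} \approx -1.482$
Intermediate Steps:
$Z{\left(f \right)} = f^{2}$
$\frac{202 + Z{\left(\left(-5 + 3\right) \left(-1\right) \right)}}{E{\left(-3 \right)} - 136} = \frac{202 + \left(\left(-5 + 3\right) \left(-1\right)\right)^{2}}{-3 - 136} = \frac{202 + \left(\left(-2\right) \left(-1\right)\right)^{2}}{-139} = \left(202 + 2^{2}\right) \left(- \frac{1}{139}\right) = \left(202 + 4\right) \left(- \frac{1}{139}\right) = 206 \left(- \frac{1}{139}\right) = - \frac{206}{139}$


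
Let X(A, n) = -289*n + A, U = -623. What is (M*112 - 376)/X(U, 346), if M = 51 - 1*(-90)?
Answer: -15416/100617 ≈ -0.15321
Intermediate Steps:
X(A, n) = A - 289*n
M = 141 (M = 51 + 90 = 141)
(M*112 - 376)/X(U, 346) = (141*112 - 376)/(-623 - 289*346) = (15792 - 376)/(-623 - 99994) = 15416/(-100617) = 15416*(-1/100617) = -15416/100617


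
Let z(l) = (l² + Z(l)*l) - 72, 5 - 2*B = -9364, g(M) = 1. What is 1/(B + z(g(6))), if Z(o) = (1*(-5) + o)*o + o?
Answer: 2/9221 ≈ 0.00021690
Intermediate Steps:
B = 9369/2 (B = 5/2 - ½*(-9364) = 5/2 + 4682 = 9369/2 ≈ 4684.5)
Z(o) = o + o*(-5 + o) (Z(o) = (-5 + o)*o + o = o*(-5 + o) + o = o + o*(-5 + o))
z(l) = -72 + l² + l²*(-4 + l) (z(l) = (l² + (l*(-4 + l))*l) - 72 = (l² + l²*(-4 + l)) - 72 = -72 + l² + l²*(-4 + l))
1/(B + z(g(6))) = 1/(9369/2 + (-72 + 1³ - 3*1²)) = 1/(9369/2 + (-72 + 1 - 3*1)) = 1/(9369/2 + (-72 + 1 - 3)) = 1/(9369/2 - 74) = 1/(9221/2) = 2/9221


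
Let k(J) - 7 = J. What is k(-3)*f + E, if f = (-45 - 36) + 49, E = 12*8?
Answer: -32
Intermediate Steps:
k(J) = 7 + J
E = 96
f = -32 (f = -81 + 49 = -32)
k(-3)*f + E = (7 - 3)*(-32) + 96 = 4*(-32) + 96 = -128 + 96 = -32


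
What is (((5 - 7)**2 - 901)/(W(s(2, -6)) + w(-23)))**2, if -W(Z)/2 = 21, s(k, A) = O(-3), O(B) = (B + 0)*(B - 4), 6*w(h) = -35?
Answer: 28965924/82369 ≈ 351.66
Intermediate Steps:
w(h) = -35/6 (w(h) = (1/6)*(-35) = -35/6)
O(B) = B*(-4 + B)
s(k, A) = 21 (s(k, A) = -3*(-4 - 3) = -3*(-7) = 21)
W(Z) = -42 (W(Z) = -2*21 = -42)
(((5 - 7)**2 - 901)/(W(s(2, -6)) + w(-23)))**2 = (((5 - 7)**2 - 901)/(-42 - 35/6))**2 = (((-2)**2 - 901)/(-287/6))**2 = ((4 - 901)*(-6/287))**2 = (-897*(-6/287))**2 = (5382/287)**2 = 28965924/82369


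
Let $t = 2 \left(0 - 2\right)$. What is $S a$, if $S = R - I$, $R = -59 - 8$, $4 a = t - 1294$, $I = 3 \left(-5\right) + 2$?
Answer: $17523$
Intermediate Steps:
$I = -13$ ($I = -15 + 2 = -13$)
$t = -4$ ($t = 2 \left(-2\right) = -4$)
$a = - \frac{649}{2}$ ($a = \frac{-4 - 1294}{4} = \frac{1}{4} \left(-1298\right) = - \frac{649}{2} \approx -324.5$)
$R = -67$ ($R = -59 - 8 = -67$)
$S = -54$ ($S = -67 - -13 = -67 + 13 = -54$)
$S a = \left(-54\right) \left(- \frac{649}{2}\right) = 17523$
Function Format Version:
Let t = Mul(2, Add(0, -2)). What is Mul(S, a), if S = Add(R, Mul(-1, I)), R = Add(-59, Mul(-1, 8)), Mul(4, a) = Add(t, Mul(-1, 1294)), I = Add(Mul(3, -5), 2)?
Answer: 17523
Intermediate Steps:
I = -13 (I = Add(-15, 2) = -13)
t = -4 (t = Mul(2, -2) = -4)
a = Rational(-649, 2) (a = Mul(Rational(1, 4), Add(-4, Mul(-1, 1294))) = Mul(Rational(1, 4), Add(-4, -1294)) = Mul(Rational(1, 4), -1298) = Rational(-649, 2) ≈ -324.50)
R = -67 (R = Add(-59, -8) = -67)
S = -54 (S = Add(-67, Mul(-1, -13)) = Add(-67, 13) = -54)
Mul(S, a) = Mul(-54, Rational(-649, 2)) = 17523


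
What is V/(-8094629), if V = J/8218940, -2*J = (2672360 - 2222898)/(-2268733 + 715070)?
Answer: -224731/103364065329831351380 ≈ -2.1742e-15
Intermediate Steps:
J = 224731/1553663 (J = -(2672360 - 2222898)/(2*(-2268733 + 715070)) = -224731/(-1553663) = -224731*(-1)/1553663 = -½*(-449462/1553663) = 224731/1553663 ≈ 0.14465)
V = 224731/12769462977220 (V = (224731/1553663)/8218940 = (224731/1553663)*(1/8218940) = 224731/12769462977220 ≈ 1.7599e-8)
V/(-8094629) = (224731/12769462977220)/(-8094629) = (224731/12769462977220)*(-1/8094629) = -224731/103364065329831351380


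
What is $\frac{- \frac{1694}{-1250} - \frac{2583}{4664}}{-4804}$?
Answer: $- \frac{2336033}{14003660000} \approx -0.00016682$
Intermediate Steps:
$\frac{- \frac{1694}{-1250} - \frac{2583}{4664}}{-4804} = \left(\left(-1694\right) \left(- \frac{1}{1250}\right) - \frac{2583}{4664}\right) \left(- \frac{1}{4804}\right) = \left(\frac{847}{625} - \frac{2583}{4664}\right) \left(- \frac{1}{4804}\right) = \frac{2336033}{2915000} \left(- \frac{1}{4804}\right) = - \frac{2336033}{14003660000}$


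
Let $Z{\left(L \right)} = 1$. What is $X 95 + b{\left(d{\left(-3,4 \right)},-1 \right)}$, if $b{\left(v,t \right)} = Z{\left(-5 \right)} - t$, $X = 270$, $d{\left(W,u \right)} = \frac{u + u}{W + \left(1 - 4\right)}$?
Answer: $25652$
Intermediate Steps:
$d{\left(W,u \right)} = \frac{2 u}{-3 + W}$ ($d{\left(W,u \right)} = \frac{2 u}{W - 3} = \frac{2 u}{-3 + W}$)
$b{\left(v,t \right)} = 1 - t$
$X 95 + b{\left(d{\left(-3,4 \right)},-1 \right)} = 270 \cdot 95 + \left(1 - -1\right) = 25650 + \left(1 + 1\right) = 25650 + 2 = 25652$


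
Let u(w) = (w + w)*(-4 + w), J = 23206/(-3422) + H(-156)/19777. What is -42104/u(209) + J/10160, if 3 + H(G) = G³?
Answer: -4951175945142/9690823644095 ≈ -0.51091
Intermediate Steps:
H(G) = -3 + G³
J = -6725145440/33838447 (J = 23206/(-3422) + (-3 + (-156)³)/19777 = 23206*(-1/3422) + (-3 - 3796416)*(1/19777) = -11603/1711 - 3796419*1/19777 = -11603/1711 - 3796419/19777 = -6725145440/33838447 ≈ -198.74)
u(w) = 2*w*(-4 + w) (u(w) = (2*w)*(-4 + w) = 2*w*(-4 + w))
-42104/u(209) + J/10160 = -42104*1/(418*(-4 + 209)) - 6725145440/33838447/10160 = -42104/(2*209*205) - 6725145440/33838447*1/10160 = -42104/85690 - 84064318/4297482769 = -42104*1/85690 - 84064318/4297482769 = -1108/2255 - 84064318/4297482769 = -4951175945142/9690823644095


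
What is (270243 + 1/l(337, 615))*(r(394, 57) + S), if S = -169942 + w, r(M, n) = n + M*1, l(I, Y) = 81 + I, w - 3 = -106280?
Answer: -15575593807300/209 ≈ -7.4524e+10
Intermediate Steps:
w = -106277 (w = 3 - 106280 = -106277)
r(M, n) = M + n (r(M, n) = n + M = M + n)
S = -276219 (S = -169942 - 106277 = -276219)
(270243 + 1/l(337, 615))*(r(394, 57) + S) = (270243 + 1/(81 + 337))*((394 + 57) - 276219) = (270243 + 1/418)*(451 - 276219) = (270243 + 1/418)*(-275768) = (112961575/418)*(-275768) = -15575593807300/209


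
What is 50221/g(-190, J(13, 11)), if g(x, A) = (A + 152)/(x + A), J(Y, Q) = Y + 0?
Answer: -2963039/55 ≈ -53873.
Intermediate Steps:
J(Y, Q) = Y
g(x, A) = (152 + A)/(A + x)
50221/g(-190, J(13, 11)) = 50221/(((152 + 13)/(13 - 190))) = 50221/((165/(-177))) = 50221/((-1/177*165)) = 50221/(-55/59) = 50221*(-59/55) = -2963039/55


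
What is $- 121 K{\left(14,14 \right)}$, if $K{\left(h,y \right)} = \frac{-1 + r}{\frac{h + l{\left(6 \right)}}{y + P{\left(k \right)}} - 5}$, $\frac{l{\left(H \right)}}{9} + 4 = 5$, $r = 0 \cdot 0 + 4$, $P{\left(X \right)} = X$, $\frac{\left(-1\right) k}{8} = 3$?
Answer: $\frac{3630}{73} \approx 49.726$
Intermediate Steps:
$k = -24$ ($k = \left(-8\right) 3 = -24$)
$r = 4$ ($r = 0 + 4 = 4$)
$l{\left(H \right)} = 9$ ($l{\left(H \right)} = -36 + 9 \cdot 5 = -36 + 45 = 9$)
$K{\left(h,y \right)} = \frac{3}{-5 + \frac{9 + h}{-24 + y}}$ ($K{\left(h,y \right)} = \frac{-1 + 4}{\frac{h + 9}{y - 24} - 5} = \frac{3}{\frac{9 + h}{-24 + y} - 5} = \frac{3}{-5 + \frac{9 + h}{-24 + y}}$)
$- 121 K{\left(14,14 \right)} = - 121 \frac{3 \left(-24 + 14\right)}{129 + 14 - 70} = - 121 \cdot 3 \frac{1}{129 + 14 - 70} \left(-10\right) = - 121 \cdot 3 \cdot \frac{1}{73} \left(-10\right) = \left(-121\right) \left(- \frac{30}{73}\right) = \frac{3630}{73}$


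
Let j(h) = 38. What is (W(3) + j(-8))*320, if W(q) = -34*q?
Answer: -20480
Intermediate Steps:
(W(3) + j(-8))*320 = (-34*3 + 38)*320 = (-102 + 38)*320 = -64*320 = -20480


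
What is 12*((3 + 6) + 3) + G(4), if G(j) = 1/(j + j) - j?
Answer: 1121/8 ≈ 140.13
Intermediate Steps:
G(j) = 1/(2*j) - j
12*((3 + 6) + 3) + G(4) = 12*((3 + 6) + 3) + ((½)/4 - 1*4) = 12*(9 + 3) + ((½)*(¼) - 4) = 12*12 + (⅛ - 4) = 144 - 31/8 = 1121/8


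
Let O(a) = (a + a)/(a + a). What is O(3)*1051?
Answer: 1051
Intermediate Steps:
O(a) = 1 (O(a) = (2*a)/((2*a)) = (2*a)*(1/(2*a)) = 1)
O(3)*1051 = 1*1051 = 1051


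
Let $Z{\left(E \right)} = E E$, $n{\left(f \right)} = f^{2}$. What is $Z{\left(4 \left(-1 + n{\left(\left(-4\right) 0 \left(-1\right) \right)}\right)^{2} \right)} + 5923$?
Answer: $5939$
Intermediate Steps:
$Z{\left(E \right)} = E^{2}$
$Z{\left(4 \left(-1 + n{\left(\left(-4\right) 0 \left(-1\right) \right)}\right)^{2} \right)} + 5923 = \left(4 \left(-1 + \left(\left(-4\right) 0 \left(-1\right)\right)^{2}\right)^{2}\right)^{2} + 5923 = \left(4 \left(-1 + \left(0 \left(-1\right)\right)^{2}\right)^{2}\right)^{2} + 5923 = \left(4 \left(-1 + 0^{2}\right)^{2}\right)^{2} + 5923 = \left(4 \left(-1 + 0\right)^{2}\right)^{2} + 5923 = \left(4 \left(-1\right)^{2}\right)^{2} + 5923 = \left(4 \cdot 1\right)^{2} + 5923 = 4^{2} + 5923 = 16 + 5923 = 5939$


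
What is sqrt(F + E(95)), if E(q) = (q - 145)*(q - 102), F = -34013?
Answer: 7*I*sqrt(687) ≈ 183.47*I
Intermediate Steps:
E(q) = (-145 + q)*(-102 + q)
sqrt(F + E(95)) = sqrt(-34013 + (14790 + 95**2 - 247*95)) = sqrt(-34013 + (14790 + 9025 - 23465)) = sqrt(-34013 + 350) = sqrt(-33663) = 7*I*sqrt(687)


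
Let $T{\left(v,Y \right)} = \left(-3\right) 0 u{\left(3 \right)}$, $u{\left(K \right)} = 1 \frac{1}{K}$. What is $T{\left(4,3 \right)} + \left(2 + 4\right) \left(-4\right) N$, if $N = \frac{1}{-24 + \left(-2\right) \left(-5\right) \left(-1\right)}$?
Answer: $\frac{12}{17} \approx 0.70588$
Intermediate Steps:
$u{\left(K \right)} = \frac{1}{K}$
$T{\left(v,Y \right)} = 0$ ($T{\left(v,Y \right)} = \frac{\left(-3\right) 0}{3} = 0 \cdot \frac{1}{3} = 0$)
$N = - \frac{1}{34}$ ($N = \frac{1}{-24 + 10 \left(-1\right)} = \frac{1}{-24 - 10} = \frac{1}{-34} = - \frac{1}{34} \approx -0.029412$)
$T{\left(4,3 \right)} + \left(2 + 4\right) \left(-4\right) N = 0 + \left(2 + 4\right) \left(-4\right) \left(- \frac{1}{34}\right) = 0 + 6 \left(-4\right) \left(- \frac{1}{34}\right) = 0 - - \frac{12}{17} = 0 + \frac{12}{17} = \frac{12}{17}$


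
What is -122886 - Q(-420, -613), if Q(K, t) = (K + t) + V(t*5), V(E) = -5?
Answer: -121848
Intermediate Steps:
Q(K, t) = -5 + K + t (Q(K, t) = (K + t) - 5 = -5 + K + t)
-122886 - Q(-420, -613) = -122886 - (-5 - 420 - 613) = -122886 - 1*(-1038) = -122886 + 1038 = -121848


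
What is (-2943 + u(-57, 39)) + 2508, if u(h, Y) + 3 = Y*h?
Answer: -2661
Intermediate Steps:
u(h, Y) = -3 + Y*h
(-2943 + u(-57, 39)) + 2508 = (-2943 + (-3 + 39*(-57))) + 2508 = (-2943 + (-3 - 2223)) + 2508 = (-2943 - 2226) + 2508 = -5169 + 2508 = -2661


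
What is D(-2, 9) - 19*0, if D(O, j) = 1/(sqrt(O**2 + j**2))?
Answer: sqrt(85)/85 ≈ 0.10847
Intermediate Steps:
D(O, j) = 1/sqrt(O**2 + j**2)
D(-2, 9) - 19*0 = 1/sqrt((-2)**2 + 9**2) - 19*0 = 1/sqrt(4 + 81) + 0 = 1/sqrt(85) + 0 = sqrt(85)/85 + 0 = sqrt(85)/85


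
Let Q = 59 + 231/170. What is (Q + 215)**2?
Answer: 2191269721/28900 ≈ 75823.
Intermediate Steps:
Q = 10261/170 (Q = 59 + 231*(1/170) = 59 + 231/170 = 10261/170 ≈ 60.359)
(Q + 215)**2 = (10261/170 + 215)**2 = (46811/170)**2 = 2191269721/28900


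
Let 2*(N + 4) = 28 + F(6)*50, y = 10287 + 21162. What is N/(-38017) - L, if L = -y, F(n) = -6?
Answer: 170799539/5431 ≈ 31449.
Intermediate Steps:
y = 31449
L = -31449 (L = -1*31449 = -31449)
N = -140 (N = -4 + (28 - 6*50)/2 = -4 + (28 - 300)/2 = -4 + (½)*(-272) = -4 - 136 = -140)
N/(-38017) - L = -140/(-38017) - 1*(-31449) = -140*(-1/38017) + 31449 = 20/5431 + 31449 = 170799539/5431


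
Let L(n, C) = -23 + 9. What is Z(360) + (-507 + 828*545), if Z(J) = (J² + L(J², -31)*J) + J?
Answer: 575673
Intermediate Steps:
L(n, C) = -14
Z(J) = J² - 13*J (Z(J) = (J² - 14*J) + J = J² - 13*J)
Z(360) + (-507 + 828*545) = 360*(-13 + 360) + (-507 + 828*545) = 360*347 + (-507 + 451260) = 124920 + 450753 = 575673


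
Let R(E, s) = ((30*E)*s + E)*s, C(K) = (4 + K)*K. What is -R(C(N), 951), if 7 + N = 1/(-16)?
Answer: -150235315797/256 ≈ -5.8686e+8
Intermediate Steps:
N = -113/16 (N = -7 + 1/(-16) = -7 - 1/16 = -113/16 ≈ -7.0625)
C(K) = K*(4 + K)
R(E, s) = s*(E + 30*E*s) (R(E, s) = (30*E*s + E)*s = (E + 30*E*s)*s = s*(E + 30*E*s))
-R(C(N), 951) = -(-113*(4 - 113/16)/16)*951*(1 + 30*951) = -(-113/16*(-49/16))*951*(1 + 28530) = -5537*951*28531/256 = -1*150235315797/256 = -150235315797/256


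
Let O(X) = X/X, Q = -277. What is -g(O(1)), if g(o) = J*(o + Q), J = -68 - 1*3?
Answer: -19596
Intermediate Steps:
J = -71 (J = -68 - 3 = -71)
O(X) = 1
g(o) = 19667 - 71*o (g(o) = -71*(o - 277) = -71*(-277 + o) = 19667 - 71*o)
-g(O(1)) = -(19667 - 71*1) = -(19667 - 71) = -1*19596 = -19596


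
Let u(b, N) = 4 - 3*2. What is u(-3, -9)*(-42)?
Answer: 84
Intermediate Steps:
u(b, N) = -2 (u(b, N) = 4 - 6 = -2)
u(-3, -9)*(-42) = -2*(-42) = 84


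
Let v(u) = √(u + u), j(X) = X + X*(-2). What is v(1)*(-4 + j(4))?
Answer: -8*√2 ≈ -11.314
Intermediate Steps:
j(X) = -X (j(X) = X - 2*X = -X)
v(u) = √2*√u (v(u) = √(2*u) = √2*√u)
v(1)*(-4 + j(4)) = (√2*√1)*(-4 - 1*4) = (√2*1)*(-4 - 4) = √2*(-8) = -8*√2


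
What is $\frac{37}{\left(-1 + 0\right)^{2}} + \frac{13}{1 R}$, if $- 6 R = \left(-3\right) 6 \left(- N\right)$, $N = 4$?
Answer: $\frac{431}{12} \approx 35.917$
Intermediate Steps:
$R = -12$ ($R = - \frac{\left(-3\right) 6 \left(\left(-1\right) 4\right)}{6} = - \frac{\left(-18\right) \left(-4\right)}{6} = \left(- \frac{1}{6}\right) 72 = -12$)
$\frac{37}{\left(-1 + 0\right)^{2}} + \frac{13}{1 R} = \frac{37}{\left(-1 + 0\right)^{2}} + \frac{13}{1 \left(-12\right)} = \frac{37}{\left(-1\right)^{2}} + \frac{13}{-12} = \frac{37}{1} + 13 \left(- \frac{1}{12}\right) = 37 \cdot 1 - \frac{13}{12} = 37 - \frac{13}{12} = \frac{431}{12}$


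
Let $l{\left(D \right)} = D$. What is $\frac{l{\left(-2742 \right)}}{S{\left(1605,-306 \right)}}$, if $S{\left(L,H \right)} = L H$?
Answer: $\frac{457}{81855} \approx 0.005583$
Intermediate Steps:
$S{\left(L,H \right)} = H L$
$\frac{l{\left(-2742 \right)}}{S{\left(1605,-306 \right)}} = - \frac{2742}{\left(-306\right) 1605} = - \frac{2742}{-491130} = \left(-2742\right) \left(- \frac{1}{491130}\right) = \frac{457}{81855}$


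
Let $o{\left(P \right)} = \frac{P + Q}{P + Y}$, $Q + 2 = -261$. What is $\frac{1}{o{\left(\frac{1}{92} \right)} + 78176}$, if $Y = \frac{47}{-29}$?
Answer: $\frac{859}{67293515} \approx 1.2765 \cdot 10^{-5}$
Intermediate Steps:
$Y = - \frac{47}{29}$ ($Y = 47 \left(- \frac{1}{29}\right) = - \frac{47}{29} \approx -1.6207$)
$Q = -263$ ($Q = -2 - 261 = -263$)
$o{\left(P \right)} = \frac{-263 + P}{- \frac{47}{29} + P}$ ($o{\left(P \right)} = \frac{P - 263}{P - \frac{47}{29}} = \frac{-263 + P}{- \frac{47}{29} + P}$)
$\frac{1}{o{\left(\frac{1}{92} \right)} + 78176} = \frac{1}{\frac{29 \left(-263 + \frac{1}{92}\right)}{-47 + \frac{29}{92}} + 78176} = \frac{1}{\frac{29 \left(-263 + \frac{1}{92}\right)}{-47 + 29 \cdot \frac{1}{92}} + 78176} = \frac{1}{29 \frac{1}{-47 + \frac{29}{92}} \left(- \frac{24195}{92}\right) + 78176} = \frac{1}{29 \frac{1}{- \frac{4295}{92}} \left(- \frac{24195}{92}\right) + 78176} = \frac{1}{29 \left(- \frac{92}{4295}\right) \left(- \frac{24195}{92}\right) + 78176} = \frac{1}{\frac{140331}{859} + 78176} = \frac{1}{\frac{67293515}{859}} = \frac{859}{67293515}$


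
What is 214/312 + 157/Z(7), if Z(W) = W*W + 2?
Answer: 9983/2652 ≈ 3.7643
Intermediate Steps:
Z(W) = 2 + W² (Z(W) = W² + 2 = 2 + W²)
214/312 + 157/Z(7) = 214/312 + 157/(2 + 7²) = 214*(1/312) + 157/(2 + 49) = 107/156 + 157/51 = 9983/2652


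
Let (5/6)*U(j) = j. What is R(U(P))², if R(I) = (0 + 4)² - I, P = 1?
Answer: 5476/25 ≈ 219.04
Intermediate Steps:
U(j) = 6*j/5
R(I) = 16 - I (R(I) = 4² - I = 16 - I)
R(U(P))² = (16 - 6/5)² = (74/5)² = 5476/25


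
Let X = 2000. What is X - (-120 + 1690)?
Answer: 430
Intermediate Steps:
X - (-120 + 1690) = 2000 - (-120 + 1690) = 2000 - 1*1570 = 2000 - 1570 = 430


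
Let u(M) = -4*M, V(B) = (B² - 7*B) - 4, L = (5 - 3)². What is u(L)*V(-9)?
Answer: -2240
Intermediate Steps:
L = 4 (L = 2² = 4)
V(B) = -4 + B² - 7*B
u(L)*V(-9) = (-4*4)*(-4 + (-9)² - 7*(-9)) = -16*(-4 + 81 + 63) = -16*140 = -2240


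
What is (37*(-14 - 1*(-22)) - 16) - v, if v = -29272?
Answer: 29552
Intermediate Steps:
(37*(-14 - 1*(-22)) - 16) - v = (37*(-14 - 1*(-22)) - 16) - 1*(-29272) = (37*(-14 + 22) - 16) + 29272 = (37*8 - 16) + 29272 = (296 - 16) + 29272 = 280 + 29272 = 29552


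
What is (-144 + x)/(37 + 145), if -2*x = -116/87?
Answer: -215/273 ≈ -0.78755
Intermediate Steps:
x = 2/3 (x = -(-58)/87 = -1/2*(-4/3) = 2/3 ≈ 0.66667)
(-144 + x)/(37 + 145) = (-144 + 2/3)/(37 + 145) = -430/3/182 = (1/182)*(-430/3) = -215/273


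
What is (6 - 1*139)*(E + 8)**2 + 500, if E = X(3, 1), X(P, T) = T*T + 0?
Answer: -10273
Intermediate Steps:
X(P, T) = T**2 (X(P, T) = T**2 + 0 = T**2)
E = 1 (E = 1**2 = 1)
(6 - 1*139)*(E + 8)**2 + 500 = (6 - 1*139)*(1 + 8)**2 + 500 = (6 - 139)*9**2 + 500 = -133*81 + 500 = -10773 + 500 = -10273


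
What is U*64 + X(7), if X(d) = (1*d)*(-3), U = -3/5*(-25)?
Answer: 939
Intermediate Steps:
U = 15 (U = -3*⅕*(-25) = -⅗*(-25) = 15)
X(d) = -3*d (X(d) = d*(-3) = -3*d)
U*64 + X(7) = 15*64 - 3*7 = 960 - 21 = 939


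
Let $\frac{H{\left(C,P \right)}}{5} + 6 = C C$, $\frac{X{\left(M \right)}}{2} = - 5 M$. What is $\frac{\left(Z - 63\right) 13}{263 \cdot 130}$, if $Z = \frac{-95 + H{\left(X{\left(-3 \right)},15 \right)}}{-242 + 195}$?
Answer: $- \frac{3668}{61805} \approx -0.059348$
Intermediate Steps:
$X{\left(M \right)} = - 10 M$ ($X{\left(M \right)} = 2 \left(- 5 M\right) = - 10 M$)
$H{\left(C,P \right)} = -30 + 5 C^{2}$ ($H{\left(C,P \right)} = -30 + 5 C C = -30 + 5 C^{2}$)
$Z = - \frac{4375}{47}$ ($Z = \frac{-95 - \left(30 - 5 \left(\left(-10\right) \left(-3\right)\right)^{2}\right)}{-242 + 195} = \frac{-95 - \left(30 - 5 \cdot 30^{2}\right)}{-47} = \left(-95 + \left(-30 + 5 \cdot 900\right)\right) \left(- \frac{1}{47}\right) = \left(-95 + \left(-30 + 4500\right)\right) \left(- \frac{1}{47}\right) = \left(-95 + 4470\right) \left(- \frac{1}{47}\right) = 4375 \left(- \frac{1}{47}\right) = - \frac{4375}{47} \approx -93.085$)
$\frac{\left(Z - 63\right) 13}{263 \cdot 130} = \frac{\left(- \frac{4375}{47} - 63\right) 13}{263 \cdot 130} = \frac{\left(- \frac{7336}{47}\right) 13}{34190} = \left(- \frac{95368}{47}\right) \frac{1}{34190} = - \frac{3668}{61805}$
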